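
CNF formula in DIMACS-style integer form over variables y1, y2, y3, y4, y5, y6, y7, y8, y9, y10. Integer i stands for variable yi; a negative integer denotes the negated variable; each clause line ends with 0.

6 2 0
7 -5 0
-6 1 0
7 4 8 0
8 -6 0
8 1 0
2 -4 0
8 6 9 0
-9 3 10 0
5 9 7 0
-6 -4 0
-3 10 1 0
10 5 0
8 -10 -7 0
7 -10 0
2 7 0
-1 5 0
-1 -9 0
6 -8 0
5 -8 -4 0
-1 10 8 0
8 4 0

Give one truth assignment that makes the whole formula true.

y1=T, y2=T, y3=T, y4=F, y5=T, y6=T, y7=T, y8=T, y9=F, y10=T

y2 occurs only positively in the remaining clauses — set y2 = True.
Set y1 = True and propagate.
  then y5 is forced to True.
  then y7 is forced to True.
  then y9 is forced to False.
Branch on y4: take y4 = False.
  then y8 is forced to True.
  then y6 is forced to True.
y3, y10 are now unconstrained; take y3 = True, y10 = True.
Check each clause:
  1. {y6, y2} — y2 is true.
  2. {¬y5, y7} — y7 is true.
  3. {¬y6, y1} — y1 is true.
  4. {y4, y8, y7} — y8 is true.
  5. {y8, ¬y6} — y8 is true.
  6. {y8, y1} — y8 is true.
  7. {y2, ¬y4} — y2 is true.
  8. {y8, y9, y6} — y8 is true.
  9. {¬y9, y10, y3} — y10 is true.
  10. {y9, y7, y5} — y5 is true.
  11. {¬y4, ¬y6} — ¬y4 is true.
  12. {¬y3, y10, y1} — y1 is true.
  13. {y5, y10} — y10 is true.
  14. {¬y10, ¬y7, y8} — y8 is true.
  15. {¬y10, y7} — y7 is true.
  16. {y7, y2} — y2 is true.
  17. {y5, ¬y1} — y5 is true.
  18. {¬y9, ¬y1} — ¬y9 is true.
  19. {y6, ¬y8} — y6 is true.
  20. {¬y8, y5, ¬y4} — ¬y4 is true.
  21. {y8, ¬y1, y10} — y8 is true.
  22. {y8, y4} — y8 is true.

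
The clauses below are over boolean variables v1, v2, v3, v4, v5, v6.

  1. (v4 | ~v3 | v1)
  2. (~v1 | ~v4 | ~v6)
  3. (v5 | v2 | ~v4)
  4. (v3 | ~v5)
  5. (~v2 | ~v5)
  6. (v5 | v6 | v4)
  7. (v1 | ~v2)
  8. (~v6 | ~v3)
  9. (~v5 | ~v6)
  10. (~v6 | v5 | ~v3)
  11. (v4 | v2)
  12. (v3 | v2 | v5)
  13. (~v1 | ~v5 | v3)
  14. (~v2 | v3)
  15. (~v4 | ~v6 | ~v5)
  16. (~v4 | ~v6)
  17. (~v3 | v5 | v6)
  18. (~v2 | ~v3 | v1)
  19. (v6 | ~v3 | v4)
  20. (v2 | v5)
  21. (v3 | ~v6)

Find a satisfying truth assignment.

v1=False, v2=False, v3=True, v4=True, v5=True, v6=False

Set v1 = False and propagate.
  then v2 is forced to False.
  then v4 is forced to True.
  then v5 is forced to True.
  then v3 is forced to True.
  then v6 is forced to False.
Check each clause:
  1. (v1 | v4 | ~v3) — v4 is true.
  2. (~v6 | ~v4 | ~v1) — ~v6 is true.
  3. (v5 | ~v4 | v2) — v5 is true.
  4. (~v5 | v3) — v3 is true.
  5. (~v2 | ~v5) — ~v2 is true.
  6. (v5 | v6 | v4) — v4 is true.
  7. (v1 | ~v2) — ~v2 is true.
  8. (~v3 | ~v6) — ~v6 is true.
  9. (~v5 | ~v6) — ~v6 is true.
  10. (~v6 | ~v3 | v5) — ~v6 is true.
  11. (v4 | v2) — v4 is true.
  12. (v3 | v2 | v5) — v3 is true.
  13. (~v1 | ~v5 | v3) — v3 is true.
  14. (~v2 | v3) — v3 is true.
  15. (~v4 | ~v6 | ~v5) — ~v6 is true.
  16. (~v6 | ~v4) — ~v6 is true.
  17. (~v3 | v5 | v6) — v5 is true.
  18. (~v2 | v1 | ~v3) — ~v2 is true.
  19. (~v3 | v4 | v6) — v4 is true.
  20. (v5 | v2) — v5 is true.
  21. (~v6 | v3) — ~v6 is true.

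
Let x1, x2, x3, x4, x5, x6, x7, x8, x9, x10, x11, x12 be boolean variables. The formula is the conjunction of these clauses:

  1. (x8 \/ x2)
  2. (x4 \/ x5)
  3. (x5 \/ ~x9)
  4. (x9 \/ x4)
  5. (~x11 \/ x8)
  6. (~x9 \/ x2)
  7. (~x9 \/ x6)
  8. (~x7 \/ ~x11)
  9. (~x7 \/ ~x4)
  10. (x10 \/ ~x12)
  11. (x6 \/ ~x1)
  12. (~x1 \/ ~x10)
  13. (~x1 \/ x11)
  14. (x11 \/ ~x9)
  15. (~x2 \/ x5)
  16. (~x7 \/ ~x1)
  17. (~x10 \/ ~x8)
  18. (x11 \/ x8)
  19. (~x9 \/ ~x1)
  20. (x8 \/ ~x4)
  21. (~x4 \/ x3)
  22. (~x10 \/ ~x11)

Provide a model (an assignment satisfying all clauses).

x1=False, x2=False, x3=True, x4=True, x5=True, x6=False, x7=False, x8=True, x9=False, x10=False, x11=True, x12=False

Check each clause:
  1. (x2 \/ x8) — x8 is true.
  2. (x5 \/ x4) — x4 is true.
  3. (~x9 \/ x5) — x5 is true.
  4. (x9 \/ x4) — x4 is true.
  5. (~x11 \/ x8) — x8 is true.
  6. (x2 \/ ~x9) — ~x9 is true.
  7. (x6 \/ ~x9) — ~x9 is true.
  8. (~x11 \/ ~x7) — ~x7 is true.
  9. (~x4 \/ ~x7) — ~x7 is true.
  10. (x10 \/ ~x12) — ~x12 is true.
  11. (x6 \/ ~x1) — ~x1 is true.
  12. (~x1 \/ ~x10) — ~x1 is true.
  13. (x11 \/ ~x1) — x11 is true.
  14. (~x9 \/ x11) — x11 is true.
  15. (~x2 \/ x5) — x5 is true.
  16. (~x1 \/ ~x7) — ~x7 is true.
  17. (~x10 \/ ~x8) — ~x10 is true.
  18. (x11 \/ x8) — x8 is true.
  19. (~x9 \/ ~x1) — ~x1 is true.
  20. (x8 \/ ~x4) — x8 is true.
  21. (x3 \/ ~x4) — x3 is true.
  22. (~x10 \/ ~x11) — ~x10 is true.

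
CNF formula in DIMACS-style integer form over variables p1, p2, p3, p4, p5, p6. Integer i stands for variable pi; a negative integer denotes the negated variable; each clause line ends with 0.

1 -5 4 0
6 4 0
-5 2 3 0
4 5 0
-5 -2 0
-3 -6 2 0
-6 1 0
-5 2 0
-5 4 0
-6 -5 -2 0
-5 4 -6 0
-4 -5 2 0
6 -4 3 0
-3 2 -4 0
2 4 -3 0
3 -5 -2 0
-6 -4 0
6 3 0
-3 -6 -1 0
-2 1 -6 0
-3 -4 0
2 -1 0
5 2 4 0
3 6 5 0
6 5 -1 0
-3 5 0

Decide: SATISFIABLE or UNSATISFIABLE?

p5 = True:
  propagation gives p2=False; an empty clause results — contradiction.
p5 = False:
  propagation gives p4=True, p6=False, p3=True; an empty clause results — contradiction.
Every branch closes, so no satisfying assignment exists.

UNSATISFIABLE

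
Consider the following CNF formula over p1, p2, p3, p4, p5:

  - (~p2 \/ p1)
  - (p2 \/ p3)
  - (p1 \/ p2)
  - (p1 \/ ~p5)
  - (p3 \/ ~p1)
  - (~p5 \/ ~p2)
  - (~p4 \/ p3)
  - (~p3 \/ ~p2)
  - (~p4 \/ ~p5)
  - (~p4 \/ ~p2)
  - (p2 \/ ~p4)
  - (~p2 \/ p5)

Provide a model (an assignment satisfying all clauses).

p1 = 1, p2 = 0, p3 = 1, p4 = 0, p5 = 0

Check each clause:
  1. (~p2 \/ p1) — p1 is true.
  2. (p3 \/ p2) — p3 is true.
  3. (p2 \/ p1) — p1 is true.
  4. (p1 \/ ~p5) — p1 is true.
  5. (~p1 \/ p3) — p3 is true.
  6. (~p5 \/ ~p2) — ~p5 is true.
  7. (p3 \/ ~p4) — p3 is true.
  8. (~p3 \/ ~p2) — ~p2 is true.
  9. (~p4 \/ ~p5) — ~p5 is true.
  10. (~p2 \/ ~p4) — ~p4 is true.
  11. (~p4 \/ p2) — ~p4 is true.
  12. (p5 \/ ~p2) — ~p2 is true.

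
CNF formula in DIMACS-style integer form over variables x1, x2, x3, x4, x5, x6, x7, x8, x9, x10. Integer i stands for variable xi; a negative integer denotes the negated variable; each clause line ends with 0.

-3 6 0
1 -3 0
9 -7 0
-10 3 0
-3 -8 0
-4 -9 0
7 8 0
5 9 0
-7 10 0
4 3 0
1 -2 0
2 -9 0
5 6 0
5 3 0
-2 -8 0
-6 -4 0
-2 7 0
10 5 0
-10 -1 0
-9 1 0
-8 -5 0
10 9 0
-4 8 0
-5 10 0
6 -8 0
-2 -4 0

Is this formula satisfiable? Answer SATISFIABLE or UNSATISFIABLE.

x3 = True:
  propagation gives x6=True, x1=True, x8=False, x7=True; an empty clause results — contradiction.
x3 = False:
  propagation gives x10=False, x7=False, x8=True, x4=True; an empty clause results — contradiction.
Every branch closes, so no satisfying assignment exists.

UNSATISFIABLE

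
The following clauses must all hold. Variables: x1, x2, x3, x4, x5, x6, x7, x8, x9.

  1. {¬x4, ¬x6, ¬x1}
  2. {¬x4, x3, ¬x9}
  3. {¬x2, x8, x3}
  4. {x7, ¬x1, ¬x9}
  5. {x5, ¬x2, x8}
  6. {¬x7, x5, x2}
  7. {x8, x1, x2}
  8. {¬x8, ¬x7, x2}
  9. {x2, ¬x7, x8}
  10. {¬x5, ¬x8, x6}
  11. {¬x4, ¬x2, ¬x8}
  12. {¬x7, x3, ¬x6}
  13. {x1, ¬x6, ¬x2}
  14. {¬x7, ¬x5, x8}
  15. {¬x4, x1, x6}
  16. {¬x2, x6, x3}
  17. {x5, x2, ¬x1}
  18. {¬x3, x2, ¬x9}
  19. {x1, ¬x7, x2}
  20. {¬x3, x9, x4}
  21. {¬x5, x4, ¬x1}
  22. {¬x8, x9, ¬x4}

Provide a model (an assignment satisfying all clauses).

x1 = T, x2 = T, x3 = T, x4 = F, x5 = F, x6 = T, x7 = T, x8 = T, x9 = T

Set x1 = True and propagate.
Branch on x2: take x2 = True.
Set x3 = True and propagate.
The remaining clauses are satisfied by x4 = False, x5 = False, x6 = True, x7 = True, x8 = True, x9 = True.
Every clause has at least one true literal under this assignment.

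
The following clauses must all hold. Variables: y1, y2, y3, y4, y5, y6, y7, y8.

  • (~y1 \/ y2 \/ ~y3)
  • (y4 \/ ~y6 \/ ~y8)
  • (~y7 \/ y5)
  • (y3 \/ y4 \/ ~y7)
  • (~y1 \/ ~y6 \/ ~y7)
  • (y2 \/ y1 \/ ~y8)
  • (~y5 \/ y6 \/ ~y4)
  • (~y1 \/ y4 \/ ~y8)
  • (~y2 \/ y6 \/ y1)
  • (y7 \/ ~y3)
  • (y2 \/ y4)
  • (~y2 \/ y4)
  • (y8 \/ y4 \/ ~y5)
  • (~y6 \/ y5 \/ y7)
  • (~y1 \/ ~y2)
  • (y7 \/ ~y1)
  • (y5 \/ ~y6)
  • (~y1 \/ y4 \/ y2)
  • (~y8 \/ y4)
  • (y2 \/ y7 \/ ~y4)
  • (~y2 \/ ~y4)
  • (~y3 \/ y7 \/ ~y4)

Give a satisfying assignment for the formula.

y1=F, y2=F, y3=F, y4=T, y5=T, y6=T, y7=T, y8=F

Branch on y1: take y1 = False.
Branch on y2: take y2 = False.
  then y8 is forced to False.
  then y4 is forced to True.
  then y7 is forced to True.
  then y5 is forced to True.
  then y6 is forced to True.
y3 is now unconstrained; take y3 = False.
Every clause has at least one true literal under this assignment.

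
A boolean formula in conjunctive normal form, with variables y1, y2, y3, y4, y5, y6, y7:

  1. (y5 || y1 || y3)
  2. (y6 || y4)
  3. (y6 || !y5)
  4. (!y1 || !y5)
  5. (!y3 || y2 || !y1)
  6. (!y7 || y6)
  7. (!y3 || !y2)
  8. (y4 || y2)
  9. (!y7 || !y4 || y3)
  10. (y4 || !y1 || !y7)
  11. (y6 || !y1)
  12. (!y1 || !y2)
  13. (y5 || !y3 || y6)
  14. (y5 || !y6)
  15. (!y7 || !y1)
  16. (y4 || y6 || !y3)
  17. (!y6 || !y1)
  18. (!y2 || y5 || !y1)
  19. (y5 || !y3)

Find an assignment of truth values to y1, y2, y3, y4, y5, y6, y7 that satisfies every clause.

y7 occurs only negated in the remaining clauses — set y7 = False.
Try y1 = False.
For the remaining variables, y2 = True, y3 = False, y4 = False, y5 = True, y6 = True works.
Every clause has at least one true literal under this assignment.
Check each clause:
  1. (y3 || y5 || y1) — y5 is true.
  2. (y4 || y6) — y6 is true.
  3. (!y5 || y6) — y6 is true.
  4. (!y5 || !y1) — !y1 is true.
  5. (y2 || !y1 || !y3) — y2 is true.
  6. (!y7 || y6) — !y7 is true.
  7. (!y3 || !y2) — !y3 is true.
  8. (y4 || y2) — y2 is true.
  9. (!y4 || !y7 || y3) — !y7 is true.
  10. (!y7 || !y1 || y4) — !y7 is true.
  11. (y6 || !y1) — !y1 is true.
  12. (!y1 || !y2) — !y1 is true.
  13. (!y3 || y6 || y5) — !y3 is true.
  14. (y5 || !y6) — y5 is true.
  15. (!y7 || !y1) — !y7 is true.
  16. (y6 || !y3 || y4) — !y3 is true.
  17. (!y1 || !y6) — !y1 is true.
  18. (y5 || !y1 || !y2) — y5 is true.
  19. (y5 || !y3) — !y3 is true.

y1 = F, y2 = T, y3 = F, y4 = F, y5 = T, y6 = T, y7 = F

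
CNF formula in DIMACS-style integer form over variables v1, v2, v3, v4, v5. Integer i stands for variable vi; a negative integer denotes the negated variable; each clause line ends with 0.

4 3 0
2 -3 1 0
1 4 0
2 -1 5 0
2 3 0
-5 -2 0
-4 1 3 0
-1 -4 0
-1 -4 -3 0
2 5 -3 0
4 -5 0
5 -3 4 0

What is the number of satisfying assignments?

1

Satisfying assignments:
  v1=0 v2=1 v3=1 v4=1 v5=0
That's 1 in total.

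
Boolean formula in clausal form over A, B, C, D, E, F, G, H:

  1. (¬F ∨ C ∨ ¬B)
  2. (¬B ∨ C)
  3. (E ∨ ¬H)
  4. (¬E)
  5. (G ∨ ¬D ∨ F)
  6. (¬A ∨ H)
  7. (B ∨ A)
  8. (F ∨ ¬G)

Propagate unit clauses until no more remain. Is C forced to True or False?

Unit clause (¬E) sets E = False.
(E ∨ ¬H) with E = False leaves only ¬H, so H = False.
(¬A ∨ H): since H = False, the clause reduces to (¬A). A = False.
From (A ∨ B) and A = False: B = True.
(C ∨ ¬B): since B = True, the clause reduces to (C). C = True.

True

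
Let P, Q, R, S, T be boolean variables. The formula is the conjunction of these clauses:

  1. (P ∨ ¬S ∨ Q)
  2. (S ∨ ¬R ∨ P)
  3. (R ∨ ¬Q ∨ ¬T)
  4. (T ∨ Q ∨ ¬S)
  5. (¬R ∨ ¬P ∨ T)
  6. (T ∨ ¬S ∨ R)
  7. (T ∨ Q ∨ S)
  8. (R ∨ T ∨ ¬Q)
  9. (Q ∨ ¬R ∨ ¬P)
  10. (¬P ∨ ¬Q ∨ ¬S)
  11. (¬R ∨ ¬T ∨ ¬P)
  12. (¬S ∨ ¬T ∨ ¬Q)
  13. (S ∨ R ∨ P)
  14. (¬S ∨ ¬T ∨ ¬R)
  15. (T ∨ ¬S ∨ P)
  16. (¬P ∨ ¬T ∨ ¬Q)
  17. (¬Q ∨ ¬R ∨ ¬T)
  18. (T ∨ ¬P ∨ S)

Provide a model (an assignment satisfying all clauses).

P=1, Q=0, R=0, S=1, T=1

Branch on P: take P = True.
Try Q = False.
  then R is forced to False.
Set S = True and propagate.
  then T is forced to True.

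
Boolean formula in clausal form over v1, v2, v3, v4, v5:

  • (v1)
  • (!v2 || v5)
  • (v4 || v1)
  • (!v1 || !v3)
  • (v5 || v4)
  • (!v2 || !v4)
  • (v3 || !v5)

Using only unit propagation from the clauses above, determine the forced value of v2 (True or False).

False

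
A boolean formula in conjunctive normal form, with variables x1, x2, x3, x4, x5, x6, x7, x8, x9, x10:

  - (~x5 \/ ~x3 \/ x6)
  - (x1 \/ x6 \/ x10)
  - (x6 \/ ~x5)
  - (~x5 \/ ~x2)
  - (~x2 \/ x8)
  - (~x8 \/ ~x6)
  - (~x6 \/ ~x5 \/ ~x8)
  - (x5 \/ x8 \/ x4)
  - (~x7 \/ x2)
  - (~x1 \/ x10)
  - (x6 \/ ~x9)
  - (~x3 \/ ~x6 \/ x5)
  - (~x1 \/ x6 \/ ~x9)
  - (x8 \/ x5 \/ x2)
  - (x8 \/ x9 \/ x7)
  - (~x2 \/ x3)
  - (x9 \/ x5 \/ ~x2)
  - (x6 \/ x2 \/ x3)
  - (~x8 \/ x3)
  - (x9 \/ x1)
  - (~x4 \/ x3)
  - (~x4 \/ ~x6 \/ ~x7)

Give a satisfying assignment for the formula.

x1 = 1, x2 = 0, x3 = 1, x4 = 1, x5 = 1, x6 = 1, x7 = 0, x8 = 0, x9 = 1, x10 = 1

Check each clause:
  1. (~x5 \/ ~x3 \/ x6) — x6 is true.
  2. (x6 \/ x10 \/ x1) — x1 is true.
  3. (x6 \/ ~x5) — x6 is true.
  4. (~x5 \/ ~x2) — ~x2 is true.
  5. (~x2 \/ x8) — ~x2 is true.
  6. (~x6 \/ ~x8) — ~x8 is true.
  7. (~x8 \/ ~x5 \/ ~x6) — ~x8 is true.
  8. (x4 \/ x5 \/ x8) — x4 is true.
  9. (~x7 \/ x2) — ~x7 is true.
  10. (~x1 \/ x10) — x10 is true.
  11. (~x9 \/ x6) — x6 is true.
  12. (x5 \/ ~x3 \/ ~x6) — x5 is true.
  13. (~x1 \/ x6 \/ ~x9) — x6 is true.
  14. (x8 \/ x5 \/ x2) — x5 is true.
  15. (x8 \/ x7 \/ x9) — x9 is true.
  16. (x3 \/ ~x2) — x3 is true.
  17. (x9 \/ x5 \/ ~x2) — x9 is true.
  18. (x3 \/ x6 \/ x2) — x3 is true.
  19. (x3 \/ ~x8) — ~x8 is true.
  20. (x1 \/ x9) — x1 is true.
  21. (x3 \/ ~x4) — x3 is true.
  22. (~x7 \/ ~x4 \/ ~x6) — ~x7 is true.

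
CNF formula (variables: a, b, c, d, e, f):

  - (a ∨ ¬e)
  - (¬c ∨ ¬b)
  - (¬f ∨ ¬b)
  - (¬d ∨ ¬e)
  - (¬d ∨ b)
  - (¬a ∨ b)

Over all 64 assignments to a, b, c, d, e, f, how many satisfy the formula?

Split on b, then a.
  b=1, a=1: remaining (c,d,e,f) ∈ {(0,0,0,0); (0,0,1,0); (0,1,0,0)} — 3.
  b=1, a=0: remaining (c,d,e,f) ∈ {(0,0,0,0); (0,1,0,0)} — 2.
  b=0, a=1: a clause becomes empty — 0.
  b=0, a=0: remaining (c,d,e,f) ∈ {(0,0,0,0); (0,0,0,1); (1,0,0,0); (1,0,0,1)} — 4.
Total: 3 + 2 + 0 + 4 = 9.

9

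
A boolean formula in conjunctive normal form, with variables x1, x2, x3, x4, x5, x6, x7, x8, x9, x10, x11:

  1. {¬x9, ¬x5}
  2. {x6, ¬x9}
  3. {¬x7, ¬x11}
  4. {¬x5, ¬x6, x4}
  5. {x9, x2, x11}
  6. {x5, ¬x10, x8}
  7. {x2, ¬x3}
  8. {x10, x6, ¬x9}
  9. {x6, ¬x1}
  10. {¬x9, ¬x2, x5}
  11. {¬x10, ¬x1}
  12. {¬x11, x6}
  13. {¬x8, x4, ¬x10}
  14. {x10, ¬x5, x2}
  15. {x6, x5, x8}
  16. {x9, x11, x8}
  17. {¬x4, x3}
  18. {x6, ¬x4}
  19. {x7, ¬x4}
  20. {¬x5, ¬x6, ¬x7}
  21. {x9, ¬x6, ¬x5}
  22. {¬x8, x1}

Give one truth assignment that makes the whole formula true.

x1=True, x2=False, x3=False, x4=False, x5=False, x6=True, x7=False, x8=False, x9=True, x10=False, x11=True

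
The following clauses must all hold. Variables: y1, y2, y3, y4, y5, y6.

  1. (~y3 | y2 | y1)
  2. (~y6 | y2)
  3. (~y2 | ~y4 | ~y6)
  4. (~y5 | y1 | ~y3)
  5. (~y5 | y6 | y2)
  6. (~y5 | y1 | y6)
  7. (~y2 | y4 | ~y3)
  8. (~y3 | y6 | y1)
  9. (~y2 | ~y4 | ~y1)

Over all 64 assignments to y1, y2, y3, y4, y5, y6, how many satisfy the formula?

Case analysis on y2 and y1:
  y2=1, y1=1: remaining (y3,y4,y5,y6) ∈ {(0,0,0,0); (0,0,0,1); (0,0,1,0); (0,0,1,1)} — 4.
  y2=1, y1=0: remaining (y3,y4,y5,y6) ∈ {(0,0,0,0); (0,0,0,1); (0,0,1,1); (0,1,0,0)} — 4.
  y2=0, y1=1: remaining (y3,y4,y5,y6) ∈ {(0,0,0,0); (0,1,0,0); (1,0,0,0); (1,1,0,0)} — 4.
  y2=0, y1=0: remaining (y3,y4,y5,y6) ∈ {(0,0,0,0); (0,1,0,0)} — 2.
Total: 4 + 4 + 4 + 2 = 14.

14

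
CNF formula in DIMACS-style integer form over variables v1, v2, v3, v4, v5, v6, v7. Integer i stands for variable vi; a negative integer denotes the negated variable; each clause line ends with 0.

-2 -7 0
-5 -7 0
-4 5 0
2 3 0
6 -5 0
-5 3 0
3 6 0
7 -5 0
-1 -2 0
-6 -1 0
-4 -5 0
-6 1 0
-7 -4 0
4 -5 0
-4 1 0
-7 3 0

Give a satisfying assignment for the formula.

v1=True  v2=False  v3=True  v4=False  v5=False  v6=False  v7=True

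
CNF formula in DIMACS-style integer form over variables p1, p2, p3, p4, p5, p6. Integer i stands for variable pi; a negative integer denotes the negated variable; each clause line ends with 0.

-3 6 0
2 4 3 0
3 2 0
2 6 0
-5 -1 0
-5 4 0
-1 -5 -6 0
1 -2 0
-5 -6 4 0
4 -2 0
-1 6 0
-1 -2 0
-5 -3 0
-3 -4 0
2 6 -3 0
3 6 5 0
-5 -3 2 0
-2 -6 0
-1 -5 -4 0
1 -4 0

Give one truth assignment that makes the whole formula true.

Try p1 = False.
  then p2 is forced to False.
  then p3 is forced to True.
  then p6 is forced to True.
  then p5 is forced to False.
  then p4 is forced to False.
Every clause has at least one true literal under this assignment.

p1 = F, p2 = F, p3 = T, p4 = F, p5 = F, p6 = T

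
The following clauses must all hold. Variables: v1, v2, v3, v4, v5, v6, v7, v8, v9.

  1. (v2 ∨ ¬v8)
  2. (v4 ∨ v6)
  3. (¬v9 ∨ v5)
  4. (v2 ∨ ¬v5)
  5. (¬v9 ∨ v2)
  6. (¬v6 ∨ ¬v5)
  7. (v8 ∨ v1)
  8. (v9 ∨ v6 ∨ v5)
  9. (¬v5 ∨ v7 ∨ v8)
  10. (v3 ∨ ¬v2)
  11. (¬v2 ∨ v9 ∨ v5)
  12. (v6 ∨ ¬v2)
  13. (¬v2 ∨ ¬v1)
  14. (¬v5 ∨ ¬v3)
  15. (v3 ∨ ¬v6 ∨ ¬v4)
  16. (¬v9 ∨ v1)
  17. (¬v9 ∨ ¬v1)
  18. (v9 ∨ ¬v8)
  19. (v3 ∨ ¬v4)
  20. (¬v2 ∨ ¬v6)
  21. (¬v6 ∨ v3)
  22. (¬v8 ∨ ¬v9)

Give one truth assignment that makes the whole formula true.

v1=True, v2=False, v3=True, v4=True, v5=False, v6=True, v7=True, v8=False, v9=False

Pure literal: v7 appears only positively; assign v7 = True.
Set v1 = True and propagate.
  then v2 is forced to False.
  then v8 is forced to False.
  then v5 is forced to False.
  then v9 is forced to False.
  then v6 is forced to True.
  then v3 is forced to True.
v4 is now unconstrained; take v4 = True.
Check each clause:
  1. (v2 ∨ ¬v8) — ¬v8 is true.
  2. (v6 ∨ v4) — v4 is true.
  3. (v5 ∨ ¬v9) — ¬v9 is true.
  4. (¬v5 ∨ v2) — ¬v5 is true.
  5. (v2 ∨ ¬v9) — ¬v9 is true.
  6. (¬v5 ∨ ¬v6) — ¬v5 is true.
  7. (v1 ∨ v8) — v1 is true.
  8. (v6 ∨ v9 ∨ v5) — v6 is true.
  9. (¬v5 ∨ v7 ∨ v8) — ¬v5 is true.
  10. (¬v2 ∨ v3) — v3 is true.
  11. (v5 ∨ v9 ∨ ¬v2) — ¬v2 is true.
  12. (v6 ∨ ¬v2) — ¬v2 is true.
  13. (¬v2 ∨ ¬v1) — ¬v2 is true.
  14. (¬v5 ∨ ¬v3) — ¬v5 is true.
  15. (¬v6 ∨ v3 ∨ ¬v4) — v3 is true.
  16. (v1 ∨ ¬v9) — v1 is true.
  17. (¬v1 ∨ ¬v9) — ¬v9 is true.
  18. (¬v8 ∨ v9) — ¬v8 is true.
  19. (¬v4 ∨ v3) — v3 is true.
  20. (¬v2 ∨ ¬v6) — ¬v2 is true.
  21. (¬v6 ∨ v3) — v3 is true.
  22. (¬v9 ∨ ¬v8) — ¬v8 is true.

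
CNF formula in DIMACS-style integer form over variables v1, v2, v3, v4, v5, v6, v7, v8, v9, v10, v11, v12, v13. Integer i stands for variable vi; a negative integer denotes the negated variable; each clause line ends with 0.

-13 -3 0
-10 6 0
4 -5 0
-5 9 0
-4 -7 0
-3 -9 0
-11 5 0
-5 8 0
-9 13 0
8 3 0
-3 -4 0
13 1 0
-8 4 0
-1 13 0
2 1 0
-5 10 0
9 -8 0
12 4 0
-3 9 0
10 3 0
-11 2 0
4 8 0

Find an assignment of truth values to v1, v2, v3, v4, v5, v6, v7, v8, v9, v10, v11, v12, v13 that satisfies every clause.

v1=False, v2=True, v3=False, v4=True, v5=False, v6=True, v7=False, v8=True, v9=True, v10=True, v11=False, v12=False, v13=True

Pure literal: v2 appears only positively; assign v2 = True.
v6 occurs only positively in the remaining clauses — set v6 = True.
Branch on v1: take v1 = False.
  then v13 is forced to True.
  then v3 is forced to False.
  then v8 is forced to True.
  then v4 is forced to True.
  then v7 is forced to False.
  then v9 is forced to True.
  then v10 is forced to True.
Branch on v5: take v5 = False.
  then v11 is forced to False.
v12 is now unconstrained; take v12 = False.
Every clause has at least one true literal under this assignment.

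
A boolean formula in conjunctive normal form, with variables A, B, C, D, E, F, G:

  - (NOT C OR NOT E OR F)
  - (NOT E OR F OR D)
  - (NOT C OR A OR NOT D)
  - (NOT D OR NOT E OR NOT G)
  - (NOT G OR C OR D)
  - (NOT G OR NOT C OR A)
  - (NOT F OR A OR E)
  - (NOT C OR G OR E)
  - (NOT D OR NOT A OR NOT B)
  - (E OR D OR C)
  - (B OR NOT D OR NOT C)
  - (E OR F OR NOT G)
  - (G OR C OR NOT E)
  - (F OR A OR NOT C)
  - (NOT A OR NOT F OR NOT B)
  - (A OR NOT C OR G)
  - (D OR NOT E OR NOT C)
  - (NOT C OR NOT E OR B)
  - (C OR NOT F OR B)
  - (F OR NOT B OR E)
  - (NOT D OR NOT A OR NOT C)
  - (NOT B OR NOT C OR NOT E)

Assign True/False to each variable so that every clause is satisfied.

A=T  B=F  C=T  D=F  E=F  F=T  G=T

Try A = True.
Try B = False.
Try C = True.
  then D is forced to False.
  then E is forced to False.
  then G is forced to True.
  then F is forced to True.
Every clause has at least one true literal under this assignment.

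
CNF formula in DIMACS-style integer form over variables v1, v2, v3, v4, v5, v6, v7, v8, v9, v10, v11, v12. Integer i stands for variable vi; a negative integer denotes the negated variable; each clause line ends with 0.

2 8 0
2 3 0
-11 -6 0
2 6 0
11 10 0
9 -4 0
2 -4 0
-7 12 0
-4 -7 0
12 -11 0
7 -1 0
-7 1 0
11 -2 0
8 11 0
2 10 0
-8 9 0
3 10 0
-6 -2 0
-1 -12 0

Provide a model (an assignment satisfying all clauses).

Pure literal: v3 appears only positively; assign v3 = True.
v4 occurs only negated in the remaining clauses — set v4 = False.
Branch on v1: take v1 = False.
  then v7 is forced to False.
For the remaining variables, v2 = False, v5 = True, v6 = True, v8 = True, v9 = True, v10 = True, v11 = False, v12 = False works.

v1=F, v2=F, v3=T, v4=F, v5=T, v6=T, v7=F, v8=T, v9=T, v10=T, v11=F, v12=F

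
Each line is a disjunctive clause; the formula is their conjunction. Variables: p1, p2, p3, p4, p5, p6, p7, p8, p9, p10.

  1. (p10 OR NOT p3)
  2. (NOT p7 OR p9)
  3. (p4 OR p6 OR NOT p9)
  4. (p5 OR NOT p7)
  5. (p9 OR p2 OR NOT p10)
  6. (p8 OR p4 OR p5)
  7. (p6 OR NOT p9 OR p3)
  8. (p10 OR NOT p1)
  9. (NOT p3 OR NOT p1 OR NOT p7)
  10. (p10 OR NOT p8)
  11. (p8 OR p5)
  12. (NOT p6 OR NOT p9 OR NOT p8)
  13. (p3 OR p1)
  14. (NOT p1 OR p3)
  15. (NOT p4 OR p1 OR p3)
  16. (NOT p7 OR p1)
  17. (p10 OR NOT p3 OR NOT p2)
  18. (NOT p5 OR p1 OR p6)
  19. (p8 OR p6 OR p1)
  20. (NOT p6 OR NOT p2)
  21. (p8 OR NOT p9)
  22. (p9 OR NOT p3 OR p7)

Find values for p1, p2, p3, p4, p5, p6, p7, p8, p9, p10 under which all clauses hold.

p1 = T, p2 = T, p3 = T, p4 = T, p5 = T, p6 = F, p7 = F, p8 = T, p9 = T, p10 = T

Set p1 = True and propagate.
  then p10 is forced to True.
  then p3 is forced to True.
  then p7 is forced to False.
  then p9 is forced to True.
  then p8 is forced to True.
  then p6 is forced to False.
  then p4 is forced to True.
p2, p5 are now unconstrained; take p2 = True, p5 = True.
Check each clause:
  1. (NOT p3 OR p10) — p10 is true.
  2. (p9 OR NOT p7) — NOT p7 is true.
  3. (p6 OR NOT p9 OR p4) — p4 is true.
  4. (p5 OR NOT p7) — NOT p7 is true.
  5. (p2 OR NOT p10 OR p9) — p9 is true.
  6. (p5 OR p8 OR p4) — p8 is true.
  7. (NOT p9 OR p6 OR p3) — p3 is true.
  8. (NOT p1 OR p10) — p10 is true.
  9. (NOT p1 OR NOT p7 OR NOT p3) — NOT p7 is true.
  10. (p10 OR NOT p8) — p10 is true.
  11. (p5 OR p8) — p8 is true.
  12. (NOT p9 OR NOT p8 OR NOT p6) — NOT p6 is true.
  13. (p3 OR p1) — p1 is true.
  14. (p3 OR NOT p1) — p3 is true.
  15. (NOT p4 OR p1 OR p3) — p1 is true.
  16. (p1 OR NOT p7) — NOT p7 is true.
  17. (NOT p3 OR NOT p2 OR p10) — p10 is true.
  18. (p1 OR p6 OR NOT p5) — p1 is true.
  19. (p1 OR p6 OR p8) — p8 is true.
  20. (NOT p6 OR NOT p2) — NOT p6 is true.
  21. (p8 OR NOT p9) — p8 is true.
  22. (p7 OR NOT p3 OR p9) — p9 is true.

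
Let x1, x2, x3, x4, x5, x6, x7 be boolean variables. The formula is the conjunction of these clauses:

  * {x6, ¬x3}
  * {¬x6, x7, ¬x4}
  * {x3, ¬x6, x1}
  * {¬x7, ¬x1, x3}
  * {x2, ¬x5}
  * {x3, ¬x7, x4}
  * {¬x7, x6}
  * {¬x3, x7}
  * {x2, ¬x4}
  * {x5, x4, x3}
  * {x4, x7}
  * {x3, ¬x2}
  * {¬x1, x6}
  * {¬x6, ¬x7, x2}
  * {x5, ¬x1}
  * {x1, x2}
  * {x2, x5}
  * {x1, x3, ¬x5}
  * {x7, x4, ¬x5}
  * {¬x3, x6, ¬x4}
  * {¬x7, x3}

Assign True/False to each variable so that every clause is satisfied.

Set x1 = False and propagate.
  then x2 is forced to True.
  then x3 is forced to True.
  then x6 is forced to True.
  then x7 is forced to True.
x4, x5 are now unconstrained; take x4 = True, x5 = False.

x1=False, x2=True, x3=True, x4=True, x5=False, x6=True, x7=True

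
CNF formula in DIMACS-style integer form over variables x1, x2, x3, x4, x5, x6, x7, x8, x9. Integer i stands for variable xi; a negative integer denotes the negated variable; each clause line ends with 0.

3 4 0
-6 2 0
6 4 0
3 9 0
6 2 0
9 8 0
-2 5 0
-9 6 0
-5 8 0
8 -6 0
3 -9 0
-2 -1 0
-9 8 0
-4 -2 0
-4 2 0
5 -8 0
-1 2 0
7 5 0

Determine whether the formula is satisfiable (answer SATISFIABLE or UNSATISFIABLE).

SATISFIABLE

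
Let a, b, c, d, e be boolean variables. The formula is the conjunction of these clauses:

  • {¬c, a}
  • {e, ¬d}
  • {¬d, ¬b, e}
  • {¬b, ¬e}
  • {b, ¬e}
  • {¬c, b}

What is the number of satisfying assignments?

Satisfying assignments:
  a=0 b=0 c=0 d=0 e=0
  a=0 b=1 c=0 d=0 e=0
  a=1 b=0 c=0 d=0 e=0
  a=1 b=1 c=0 d=0 e=0
  a=1 b=1 c=1 d=0 e=0
That's 5 in total.

5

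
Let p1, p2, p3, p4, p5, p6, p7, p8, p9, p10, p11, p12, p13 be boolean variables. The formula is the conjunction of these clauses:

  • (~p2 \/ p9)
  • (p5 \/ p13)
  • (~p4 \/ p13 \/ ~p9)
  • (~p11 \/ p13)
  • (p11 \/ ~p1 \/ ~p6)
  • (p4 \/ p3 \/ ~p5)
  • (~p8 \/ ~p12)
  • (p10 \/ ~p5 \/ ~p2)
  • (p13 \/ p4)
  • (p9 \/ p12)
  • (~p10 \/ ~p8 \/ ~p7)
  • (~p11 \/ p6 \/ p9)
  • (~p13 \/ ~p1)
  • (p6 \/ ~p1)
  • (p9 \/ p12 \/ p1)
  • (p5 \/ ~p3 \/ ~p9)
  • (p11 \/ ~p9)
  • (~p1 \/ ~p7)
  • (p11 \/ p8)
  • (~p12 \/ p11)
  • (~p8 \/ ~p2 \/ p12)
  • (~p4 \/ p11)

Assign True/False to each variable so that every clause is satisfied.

Pure literal: p2 appears only negated; assign p2 = False.
Pure literal: p7 appears only negated; assign p7 = False.
Try p1 = False.
Set p3 = True and propagate.
Set p4 = False and propagate.
  then p13 is forced to True.
For the remaining variables, p5 = True, p6 = True, p8 = False, p9 = True, p10 = False, p11 = True, p12 = False works.
Every clause has at least one true literal under this assignment.

p1=0, p2=0, p3=1, p4=0, p5=1, p6=1, p7=0, p8=0, p9=1, p10=0, p11=1, p12=0, p13=1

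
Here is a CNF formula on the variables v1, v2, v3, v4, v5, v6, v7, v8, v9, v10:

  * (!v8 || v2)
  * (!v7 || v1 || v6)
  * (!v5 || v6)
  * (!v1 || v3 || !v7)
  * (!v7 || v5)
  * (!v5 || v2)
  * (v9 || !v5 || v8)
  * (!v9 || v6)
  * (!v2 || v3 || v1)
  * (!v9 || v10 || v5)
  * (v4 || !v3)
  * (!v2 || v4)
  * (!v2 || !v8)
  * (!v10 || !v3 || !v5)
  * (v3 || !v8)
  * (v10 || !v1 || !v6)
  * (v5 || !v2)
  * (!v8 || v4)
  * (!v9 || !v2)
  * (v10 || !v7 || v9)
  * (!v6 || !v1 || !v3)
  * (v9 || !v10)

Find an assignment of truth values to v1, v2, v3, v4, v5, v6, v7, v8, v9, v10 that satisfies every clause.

v1=False, v2=False, v3=False, v4=True, v5=False, v6=True, v7=False, v8=False, v9=False, v10=False

Check each clause:
  1. (v2 || !v8) — !v8 is true.
  2. (v6 || !v7 || v1) — !v7 is true.
  3. (!v5 || v6) — !v5 is true.
  4. (!v7 || !v1 || v3) — !v7 is true.
  5. (v5 || !v7) — !v7 is true.
  6. (v2 || !v5) — !v5 is true.
  7. (v9 || !v5 || v8) — !v5 is true.
  8. (v6 || !v9) — v6 is true.
  9. (v3 || !v2 || v1) — !v2 is true.
  10. (v10 || !v9 || v5) — !v9 is true.
  11. (v4 || !v3) — v4 is true.
  12. (!v2 || v4) — v4 is true.
  13. (!v2 || !v8) — !v8 is true.
  14. (!v10 || !v5 || !v3) — !v5 is true.
  15. (v3 || !v8) — !v8 is true.
  16. (!v6 || v10 || !v1) — !v1 is true.
  17. (!v2 || v5) — !v2 is true.
  18. (v4 || !v8) — !v8 is true.
  19. (!v9 || !v2) — !v2 is true.
  20. (v9 || v10 || !v7) — !v7 is true.
  21. (!v1 || !v6 || !v3) — !v3 is true.
  22. (v9 || !v10) — !v10 is true.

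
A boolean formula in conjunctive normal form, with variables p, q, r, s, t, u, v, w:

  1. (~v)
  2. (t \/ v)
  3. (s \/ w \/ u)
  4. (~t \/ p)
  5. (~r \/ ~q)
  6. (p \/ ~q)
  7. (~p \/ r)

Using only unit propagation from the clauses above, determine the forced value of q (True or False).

Unit clause (~v) sets v = False.
In (v \/ t), v is now false; t must hold, so t = True.
From (p \/ ~t) and t = True: p = True.
(~p \/ r): since p = True, the clause reduces to (r). r = True.
(~q \/ ~r) with r = True leaves only ~q, so q = False.

False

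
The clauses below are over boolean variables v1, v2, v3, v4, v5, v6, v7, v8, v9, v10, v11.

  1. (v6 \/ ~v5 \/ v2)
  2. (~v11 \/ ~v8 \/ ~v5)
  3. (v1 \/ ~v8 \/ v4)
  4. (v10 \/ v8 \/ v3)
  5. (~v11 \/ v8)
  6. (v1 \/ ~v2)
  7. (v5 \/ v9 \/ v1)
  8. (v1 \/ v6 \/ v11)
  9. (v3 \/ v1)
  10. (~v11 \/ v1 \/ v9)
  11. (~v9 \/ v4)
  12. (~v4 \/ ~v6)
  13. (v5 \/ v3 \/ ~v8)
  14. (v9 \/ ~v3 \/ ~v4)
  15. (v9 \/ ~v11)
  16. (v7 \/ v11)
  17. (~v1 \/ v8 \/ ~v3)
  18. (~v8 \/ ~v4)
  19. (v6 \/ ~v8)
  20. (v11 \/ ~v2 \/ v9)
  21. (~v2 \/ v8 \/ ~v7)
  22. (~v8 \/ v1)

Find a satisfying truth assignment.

v1=False, v2=False, v3=True, v4=False, v5=True, v6=True, v7=True, v8=False, v9=False, v10=False, v11=False

Try v1 = False.
  then v2 is forced to False.
  then v3 is forced to True.
  then v8 is forced to False.
  then v11 is forced to False.
  then v6 is forced to True.
  then v4 is forced to False.
  then v9 is forced to False.
  then v5 is forced to True.
  then v7 is forced to True.
v10 is now unconstrained; take v10 = False.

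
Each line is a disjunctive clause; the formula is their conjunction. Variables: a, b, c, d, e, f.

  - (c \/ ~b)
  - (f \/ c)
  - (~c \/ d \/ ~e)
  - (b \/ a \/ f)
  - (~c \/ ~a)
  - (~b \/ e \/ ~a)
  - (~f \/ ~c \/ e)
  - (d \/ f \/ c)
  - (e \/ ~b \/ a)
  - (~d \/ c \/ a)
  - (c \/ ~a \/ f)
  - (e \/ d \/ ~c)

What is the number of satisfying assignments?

9

Case analysis on c and a:
  c=T, a=T: a clause becomes empty — 0.
  c=T, a=F: remaining (b,d,e,f) ∈ {(F,T,T,T); (T,T,T,F); (T,T,T,T)} — 3.
  c=F, a=T: remaining (b,d,e,f) ∈ {(F,F,F,T); (F,F,T,T); (F,T,F,T); (F,T,T,T)} — 4.
  c=F, a=F: remaining (b,d,e,f) ∈ {(F,F,F,T); (F,F,T,T)} — 2.
Total: 0 + 3 + 4 + 2 = 9.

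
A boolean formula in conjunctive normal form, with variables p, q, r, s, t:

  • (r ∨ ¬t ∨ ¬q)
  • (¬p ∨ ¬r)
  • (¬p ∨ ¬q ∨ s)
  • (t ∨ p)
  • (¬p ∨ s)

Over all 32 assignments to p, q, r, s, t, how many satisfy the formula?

Case analysis on p and q:
  p=1, q=1: remaining (r,s,t) ∈ {(0,1,0)} — 1.
  p=1, q=0: remaining (r,s,t) ∈ {(0,1,0); (0,1,1)} — 2.
  p=0, q=1: remaining (r,s,t) ∈ {(1,0,1); (1,1,1)} — 2.
  p=0, q=0: remaining (r,s,t) ∈ {(0,0,1); (0,1,1); (1,0,1); (1,1,1)} — 4.
Total: 1 + 2 + 2 + 4 = 9.

9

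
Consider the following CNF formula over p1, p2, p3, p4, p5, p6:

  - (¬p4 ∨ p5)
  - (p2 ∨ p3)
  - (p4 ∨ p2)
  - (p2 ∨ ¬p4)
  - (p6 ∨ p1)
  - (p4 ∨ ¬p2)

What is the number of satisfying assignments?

6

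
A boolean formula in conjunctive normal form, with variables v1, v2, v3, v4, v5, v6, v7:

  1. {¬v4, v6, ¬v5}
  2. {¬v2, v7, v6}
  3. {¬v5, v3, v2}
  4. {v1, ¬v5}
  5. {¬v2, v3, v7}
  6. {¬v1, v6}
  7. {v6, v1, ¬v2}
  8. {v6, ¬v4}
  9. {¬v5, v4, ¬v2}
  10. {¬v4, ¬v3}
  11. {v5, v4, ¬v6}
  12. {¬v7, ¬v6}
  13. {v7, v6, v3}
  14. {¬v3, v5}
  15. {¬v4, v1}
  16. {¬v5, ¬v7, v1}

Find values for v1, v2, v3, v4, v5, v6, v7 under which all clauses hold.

v1 = T, v2 = F, v3 = T, v4 = F, v5 = T, v6 = T, v7 = F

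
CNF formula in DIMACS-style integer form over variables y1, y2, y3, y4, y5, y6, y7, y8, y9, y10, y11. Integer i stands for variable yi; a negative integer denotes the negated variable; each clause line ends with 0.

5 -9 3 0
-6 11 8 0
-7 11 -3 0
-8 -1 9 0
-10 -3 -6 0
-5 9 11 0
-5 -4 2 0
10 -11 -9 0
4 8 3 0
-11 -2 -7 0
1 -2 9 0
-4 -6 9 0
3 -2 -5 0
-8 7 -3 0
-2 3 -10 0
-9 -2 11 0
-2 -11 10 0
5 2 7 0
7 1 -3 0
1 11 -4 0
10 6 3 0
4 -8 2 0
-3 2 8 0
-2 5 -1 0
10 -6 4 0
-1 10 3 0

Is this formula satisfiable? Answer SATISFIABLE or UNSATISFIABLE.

SATISFIABLE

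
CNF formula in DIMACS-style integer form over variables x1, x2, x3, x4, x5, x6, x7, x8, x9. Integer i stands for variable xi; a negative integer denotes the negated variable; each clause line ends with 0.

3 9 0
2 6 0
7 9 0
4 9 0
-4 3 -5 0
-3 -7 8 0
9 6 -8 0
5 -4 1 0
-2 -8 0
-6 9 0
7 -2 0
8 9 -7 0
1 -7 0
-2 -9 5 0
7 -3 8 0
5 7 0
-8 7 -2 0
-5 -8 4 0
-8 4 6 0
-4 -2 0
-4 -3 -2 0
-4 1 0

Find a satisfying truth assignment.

x1=T, x2=T, x3=F, x4=F, x5=T, x6=T, x7=T, x8=F, x9=T

x1 occurs only positively in the remaining clauses — set x1 = True.
Try x2 = True.
  then x8 is forced to False.
  then x7 is forced to True.
  then x3 is forced to False.
  then x9 is forced to True.
  then x5 is forced to True.
  then x4 is forced to False.
x6 is now unconstrained; take x6 = True.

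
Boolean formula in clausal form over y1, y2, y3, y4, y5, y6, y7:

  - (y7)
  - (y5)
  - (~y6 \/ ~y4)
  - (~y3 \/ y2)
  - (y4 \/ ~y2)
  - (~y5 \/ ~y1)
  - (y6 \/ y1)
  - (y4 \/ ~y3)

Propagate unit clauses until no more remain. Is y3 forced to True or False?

(y7) stands alone — y7 = True.
(y5) is a unit clause: y5 = True.
From (~y1 \/ ~y5) and y5 = True: y1 = False.
In (y1 \/ y6), y1 is now false; y6 must hold, so y6 = True.
From (~y4 \/ ~y6) and y6 = True: y4 = False.
In (~y2 \/ y4), y4 is now false; ~y2 must hold, so y2 = False.
(~y3 \/ y2): since y2 = False, the clause reduces to (~y3). y3 = False.

False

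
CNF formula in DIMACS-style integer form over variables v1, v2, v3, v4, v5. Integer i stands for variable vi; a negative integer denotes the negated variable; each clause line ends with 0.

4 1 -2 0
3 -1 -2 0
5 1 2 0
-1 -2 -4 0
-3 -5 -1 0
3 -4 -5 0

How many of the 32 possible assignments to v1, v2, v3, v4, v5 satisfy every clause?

Case analysis on v1 and v2:
  v1=T, v2=T: remaining (v3,v4,v5) ∈ {(T,F,F)} — 1.
  v1=T, v2=F: 5 of the 8 assignments to (v3,v4,v5) work.
  v1=F, v2=T: remaining (v3,v4,v5) ∈ {(F,T,F); (T,T,F); (T,T,T)} — 3.
  v1=F, v2=F: remaining (v3,v4,v5) ∈ {(F,F,T); (T,F,T); (T,T,T)} — 3.
Total: 1 + 5 + 3 + 3 = 12.

12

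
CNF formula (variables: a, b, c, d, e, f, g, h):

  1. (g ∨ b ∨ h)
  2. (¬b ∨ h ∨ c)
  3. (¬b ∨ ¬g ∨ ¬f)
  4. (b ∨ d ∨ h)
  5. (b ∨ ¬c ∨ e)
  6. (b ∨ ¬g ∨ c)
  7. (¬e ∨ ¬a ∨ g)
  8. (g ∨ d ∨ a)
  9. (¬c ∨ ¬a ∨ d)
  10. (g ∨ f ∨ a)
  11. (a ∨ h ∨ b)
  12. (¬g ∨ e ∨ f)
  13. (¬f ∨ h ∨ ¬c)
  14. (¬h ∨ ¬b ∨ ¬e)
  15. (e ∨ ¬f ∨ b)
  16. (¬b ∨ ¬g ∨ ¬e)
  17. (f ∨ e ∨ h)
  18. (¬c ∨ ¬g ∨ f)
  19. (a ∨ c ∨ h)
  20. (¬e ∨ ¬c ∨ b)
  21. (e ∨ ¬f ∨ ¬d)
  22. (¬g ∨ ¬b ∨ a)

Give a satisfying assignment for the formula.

a=T, b=T, c=F, d=F, e=F, f=T, g=F, h=T

Check each clause:
  1. (h ∨ b ∨ g) — h is true.
  2. (h ∨ ¬b ∨ c) — h is true.
  3. (¬f ∨ ¬g ∨ ¬b) — ¬g is true.
  4. (h ∨ b ∨ d) — h is true.
  5. (b ∨ e ∨ ¬c) — b is true.
  6. (c ∨ ¬g ∨ b) — ¬g is true.
  7. (g ∨ ¬e ∨ ¬a) — ¬e is true.
  8. (d ∨ a ∨ g) — a is true.
  9. (¬c ∨ d ∨ ¬a) — ¬c is true.
  10. (f ∨ g ∨ a) — a is true.
  11. (b ∨ a ∨ h) — h is true.
  12. (e ∨ f ∨ ¬g) — ¬g is true.
  13. (¬c ∨ ¬f ∨ h) — h is true.
  14. (¬h ∨ ¬e ∨ ¬b) — ¬e is true.
  15. (¬f ∨ b ∨ e) — b is true.
  16. (¬g ∨ ¬e ∨ ¬b) — ¬g is true.
  17. (h ∨ f ∨ e) — h is true.
  18. (¬g ∨ ¬c ∨ f) — ¬g is true.
  19. (a ∨ c ∨ h) — h is true.
  20. (¬e ∨ b ∨ ¬c) — b is true.
  21. (¬f ∨ ¬d ∨ e) — ¬d is true.
  22. (¬g ∨ a ∨ ¬b) — ¬g is true.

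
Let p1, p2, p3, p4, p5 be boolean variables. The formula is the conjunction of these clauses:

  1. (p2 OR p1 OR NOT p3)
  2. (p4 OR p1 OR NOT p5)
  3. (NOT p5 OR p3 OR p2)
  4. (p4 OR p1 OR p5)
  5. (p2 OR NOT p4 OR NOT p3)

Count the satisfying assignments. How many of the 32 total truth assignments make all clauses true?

17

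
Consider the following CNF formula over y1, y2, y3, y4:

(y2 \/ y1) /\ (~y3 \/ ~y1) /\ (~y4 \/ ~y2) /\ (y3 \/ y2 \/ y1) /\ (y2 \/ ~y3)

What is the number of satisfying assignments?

Satisfying assignments:
  y1=F y2=T y3=F y4=F
  y1=F y2=T y3=T y4=F
  y1=T y2=F y3=F y4=F
  y1=T y2=F y3=F y4=T
  y1=T y2=T y3=F y4=F
Count: 5.

5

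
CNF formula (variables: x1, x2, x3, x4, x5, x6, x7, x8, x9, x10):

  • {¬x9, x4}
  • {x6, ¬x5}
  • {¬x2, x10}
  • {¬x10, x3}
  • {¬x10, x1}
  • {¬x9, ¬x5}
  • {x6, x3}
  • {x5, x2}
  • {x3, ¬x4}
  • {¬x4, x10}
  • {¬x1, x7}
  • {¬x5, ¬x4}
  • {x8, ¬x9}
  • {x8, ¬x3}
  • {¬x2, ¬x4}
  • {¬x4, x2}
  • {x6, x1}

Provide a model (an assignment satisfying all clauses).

x1=False  x2=False  x3=False  x4=False  x5=True  x6=True  x7=True  x8=True  x9=False  x10=False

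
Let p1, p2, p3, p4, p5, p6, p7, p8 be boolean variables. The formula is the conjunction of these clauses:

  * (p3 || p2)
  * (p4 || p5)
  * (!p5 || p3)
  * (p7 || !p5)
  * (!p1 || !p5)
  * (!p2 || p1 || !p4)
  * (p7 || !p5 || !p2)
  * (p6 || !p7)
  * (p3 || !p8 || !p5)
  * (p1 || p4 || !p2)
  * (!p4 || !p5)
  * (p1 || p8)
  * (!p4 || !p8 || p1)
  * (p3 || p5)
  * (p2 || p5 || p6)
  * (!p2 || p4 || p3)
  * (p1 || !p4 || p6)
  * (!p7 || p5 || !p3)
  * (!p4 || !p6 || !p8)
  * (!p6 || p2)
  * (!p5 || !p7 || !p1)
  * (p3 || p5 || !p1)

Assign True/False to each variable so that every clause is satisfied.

p1=T  p2=T  p3=T  p4=T  p5=F  p6=F  p7=F  p8=F

Set p1 = True and propagate.
  then p5 is forced to False.
  then p4 is forced to True.
  then p3 is forced to True.
  then p7 is forced to False.
Set p2 = True and propagate.
Set p6 = False and propagate.
p8 is now unconstrained; take p8 = False.
Every clause has at least one true literal under this assignment.
Check each clause:
  1. (p2 || p3) — p2 is true.
  2. (p5 || p4) — p4 is true.
  3. (p3 || !p5) — p3 is true.
  4. (p7 || !p5) — !p5 is true.
  5. (!p5 || !p1) — !p5 is true.
  6. (!p2 || !p4 || p1) — p1 is true.
  7. (!p5 || !p2 || p7) — !p5 is true.
  8. (!p7 || p6) — !p7 is true.
  9. (!p8 || p3 || !p5) — p3 is true.
  10. (!p2 || p4 || p1) — p1 is true.
  11. (!p4 || !p5) — !p5 is true.
  12. (p1 || p8) — p1 is true.
  13. (!p4 || !p8 || p1) — !p8 is true.
  14. (p3 || p5) — p3 is true.
  15. (p5 || p6 || p2) — p2 is true.
  16. (p4 || p3 || !p2) — p3 is true.
  17. (!p4 || p6 || p1) — p1 is true.
  18. (p5 || !p7 || !p3) — !p7 is true.
  19. (!p8 || !p6 || !p4) — !p8 is true.
  20. (p2 || !p6) — p2 is true.
  21. (!p1 || !p7 || !p5) — !p7 is true.
  22. (p3 || p5 || !p1) — p3 is true.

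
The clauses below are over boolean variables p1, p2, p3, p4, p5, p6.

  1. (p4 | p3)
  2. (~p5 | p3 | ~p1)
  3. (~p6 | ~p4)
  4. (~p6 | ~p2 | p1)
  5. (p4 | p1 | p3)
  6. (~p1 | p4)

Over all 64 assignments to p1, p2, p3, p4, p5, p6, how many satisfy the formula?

20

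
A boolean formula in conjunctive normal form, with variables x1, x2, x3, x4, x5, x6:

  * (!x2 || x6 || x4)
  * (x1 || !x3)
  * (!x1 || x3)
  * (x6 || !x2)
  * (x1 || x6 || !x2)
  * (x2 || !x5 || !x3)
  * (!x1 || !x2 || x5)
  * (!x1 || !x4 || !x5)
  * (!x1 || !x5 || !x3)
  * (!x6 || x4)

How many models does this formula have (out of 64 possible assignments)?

11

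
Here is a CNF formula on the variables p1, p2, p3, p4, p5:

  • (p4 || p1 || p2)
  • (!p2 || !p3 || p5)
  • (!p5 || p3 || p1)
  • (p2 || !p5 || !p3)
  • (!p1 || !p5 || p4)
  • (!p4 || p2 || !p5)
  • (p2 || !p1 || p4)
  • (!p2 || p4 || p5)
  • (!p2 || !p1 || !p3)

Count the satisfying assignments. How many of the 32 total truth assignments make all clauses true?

Split on p2, then p5.
  p2=T, p5=T: remaining (p1,p3,p4) ∈ {(F,T,F); (F,T,T); (T,F,T)} — 3.
  p2=T, p5=F: remaining (p1,p3,p4) ∈ {(F,F,T); (T,F,T)} — 2.
  p2=F, p5=T: a clause becomes empty — 0.
  p2=F, p5=F: remaining (p1,p3,p4) ∈ {(F,F,T); (F,T,T); (T,F,T); (T,T,T)} — 4.
Total: 3 + 2 + 0 + 4 = 9.

9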